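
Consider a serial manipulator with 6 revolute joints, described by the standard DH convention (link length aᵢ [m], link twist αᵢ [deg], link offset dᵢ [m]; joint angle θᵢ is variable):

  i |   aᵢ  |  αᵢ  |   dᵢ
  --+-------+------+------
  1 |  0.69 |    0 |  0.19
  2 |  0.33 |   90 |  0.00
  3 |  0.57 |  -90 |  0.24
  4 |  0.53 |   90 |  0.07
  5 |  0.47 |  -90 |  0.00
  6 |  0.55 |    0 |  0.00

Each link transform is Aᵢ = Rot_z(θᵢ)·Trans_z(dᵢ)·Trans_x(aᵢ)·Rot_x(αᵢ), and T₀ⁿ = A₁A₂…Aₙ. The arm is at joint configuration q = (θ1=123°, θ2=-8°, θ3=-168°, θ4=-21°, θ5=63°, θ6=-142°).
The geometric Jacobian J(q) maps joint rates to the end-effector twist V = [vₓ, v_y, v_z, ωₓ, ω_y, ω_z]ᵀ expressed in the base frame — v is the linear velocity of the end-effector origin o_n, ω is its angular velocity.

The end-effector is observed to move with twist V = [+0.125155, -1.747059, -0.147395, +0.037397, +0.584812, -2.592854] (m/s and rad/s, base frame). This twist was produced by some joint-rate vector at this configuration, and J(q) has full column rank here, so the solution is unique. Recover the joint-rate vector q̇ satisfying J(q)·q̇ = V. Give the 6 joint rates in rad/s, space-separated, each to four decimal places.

o_n = [0.5537, 0.3648, -0.1097]
J₁: ẑ×o_n = [-0.3648, 0.5537, 0.0000], ω = ẑ
J2: z=[0.0000, 0.0000, 1.0000] o=[-0.3758, 0.5787, 0.1900] → [0.2139, 0.9295, -0.0000, 0.0000, 0.0000, 1.0000]
J3: z=[0.9063, 0.4226, 0.0000] o=[-0.5153, 0.8778, 0.1900] → [-0.1267, 0.2717, -0.9167, 0.9063, 0.4226, 0.0000]
J4: z=[-0.0879, 0.1884, -0.9781] o=[-0.0621, 0.4739, 0.0715] → [-0.1409, -0.6183, -0.1065, -0.0879, 0.1884, -0.9781]
J5: z=[0.6980, 0.7122, 0.0745] o=[0.3084, 0.1287, -0.0999] → [-0.0246, 0.0252, -0.0099, 0.6980, 0.7122, 0.0745]
J6: z=[-0.6731, 0.6880, -0.2711] o=[0.4233, 0.0633, -0.5509] → [0.3853, 0.2616, -0.2927, -0.6731, 0.6880, -0.2711]
q̇ = J⁺·V = [-0.9240, -0.9410, -0.0060, 0.7040, 0.3940, 0.2530]

-0.9240 -0.9410 -0.0060 0.7040 0.3940 0.2530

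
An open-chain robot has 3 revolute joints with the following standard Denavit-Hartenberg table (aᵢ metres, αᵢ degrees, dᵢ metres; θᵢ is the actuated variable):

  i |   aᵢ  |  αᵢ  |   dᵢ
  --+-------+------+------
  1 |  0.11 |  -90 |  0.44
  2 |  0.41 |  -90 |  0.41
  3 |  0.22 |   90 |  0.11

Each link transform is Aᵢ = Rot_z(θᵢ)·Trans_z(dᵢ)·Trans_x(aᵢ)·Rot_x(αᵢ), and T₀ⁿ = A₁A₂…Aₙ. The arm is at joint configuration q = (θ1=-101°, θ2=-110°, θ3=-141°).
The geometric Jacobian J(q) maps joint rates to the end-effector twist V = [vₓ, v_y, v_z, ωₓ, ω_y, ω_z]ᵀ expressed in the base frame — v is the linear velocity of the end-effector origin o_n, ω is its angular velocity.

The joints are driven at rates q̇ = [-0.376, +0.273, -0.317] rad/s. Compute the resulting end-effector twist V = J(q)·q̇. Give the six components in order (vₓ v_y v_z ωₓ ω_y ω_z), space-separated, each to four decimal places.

-0.1577 -0.2677 -0.0471 0.3248 0.2403 -0.4844

o_n = [0.5133, -0.2338, 0.7022]
J₁: ẑ×o_n = [0.2338, 0.5133, -0.0000], ω = ẑ
J2: z=[0.9816, -0.1908, 0.0000] o=[-0.0210, -0.1080, 0.4400] → [-0.0500, -0.2574, -0.0216, 0.9816, -0.1908, 0.0000]
J3: z=[-0.1793, -0.9224, 0.3420] o=[0.4082, -0.0486, 0.8253] → [0.1769, 0.0139, 0.1301, -0.1793, -0.9224, 0.3420]
V = J·q̇ = [-0.1577, -0.2677, -0.0471, 0.3248, 0.2403, -0.4844]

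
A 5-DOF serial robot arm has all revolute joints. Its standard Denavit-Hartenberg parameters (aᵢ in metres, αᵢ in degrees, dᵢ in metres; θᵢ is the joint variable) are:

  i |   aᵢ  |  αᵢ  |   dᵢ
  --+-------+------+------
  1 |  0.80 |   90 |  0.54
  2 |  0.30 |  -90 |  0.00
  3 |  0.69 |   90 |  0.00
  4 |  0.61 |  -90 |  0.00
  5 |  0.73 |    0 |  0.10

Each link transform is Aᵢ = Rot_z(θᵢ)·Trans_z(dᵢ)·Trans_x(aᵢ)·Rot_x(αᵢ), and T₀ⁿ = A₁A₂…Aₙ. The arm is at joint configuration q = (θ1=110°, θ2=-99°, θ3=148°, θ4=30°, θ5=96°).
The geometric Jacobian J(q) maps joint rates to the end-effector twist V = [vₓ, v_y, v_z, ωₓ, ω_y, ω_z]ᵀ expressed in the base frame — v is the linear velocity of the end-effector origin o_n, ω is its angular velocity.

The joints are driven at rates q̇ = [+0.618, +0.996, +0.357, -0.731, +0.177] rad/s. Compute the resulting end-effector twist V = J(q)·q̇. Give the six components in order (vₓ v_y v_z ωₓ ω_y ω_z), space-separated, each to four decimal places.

o_n = [-0.4179, 1.2405, 1.4916]
J₁: ẑ×o_n = [-1.2405, -0.4179, 0.0000], ω = ẑ
J2: z=[0.9397, 0.3420, 0.0000] o=[-0.2736, 0.7518, 0.5400] → [0.3255, -0.8942, 0.5086, 0.9397, 0.3420, 0.0000]
J3: z=[-0.3378, 0.9281, -0.1564] o=[-0.2576, 0.7077, 0.2437] → [1.2416, 0.4466, -0.0312, -0.3378, 0.9281, -0.1564]
J4: z=[-0.7686, -0.3679, -0.5234] o=[-0.6325, 0.6686, 0.8216] → [0.0528, 0.4026, -0.3605, -0.7686, -0.3679, -0.5234]
J5: z=[-0.0209, 0.8321, -0.5543] o=[-1.0225, 0.9218, 1.2164] → [0.4056, -0.3294, -0.5098, -0.0209, 0.8321, -0.5543]
V = J·q̇ = [0.0340, -1.3420, 0.6687, 1.3735, 1.0882, 0.8466]

0.0340 -1.3420 0.6687 1.3735 1.0882 0.8466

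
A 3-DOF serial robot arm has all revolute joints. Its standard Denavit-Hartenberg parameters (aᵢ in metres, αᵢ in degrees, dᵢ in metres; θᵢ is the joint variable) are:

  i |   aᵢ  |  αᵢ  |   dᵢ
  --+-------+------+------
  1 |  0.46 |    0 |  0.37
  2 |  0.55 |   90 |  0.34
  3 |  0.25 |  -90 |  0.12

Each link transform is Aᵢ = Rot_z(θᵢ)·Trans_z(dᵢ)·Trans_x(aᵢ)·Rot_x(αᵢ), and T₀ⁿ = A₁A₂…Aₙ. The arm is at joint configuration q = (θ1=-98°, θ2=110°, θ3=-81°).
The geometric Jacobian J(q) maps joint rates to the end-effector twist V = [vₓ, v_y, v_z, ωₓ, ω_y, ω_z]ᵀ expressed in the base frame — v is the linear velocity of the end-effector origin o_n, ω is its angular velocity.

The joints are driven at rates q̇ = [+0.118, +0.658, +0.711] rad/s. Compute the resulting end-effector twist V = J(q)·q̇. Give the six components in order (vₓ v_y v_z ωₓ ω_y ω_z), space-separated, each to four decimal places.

0.2215 0.4955 0.0278 0.1478 -0.6955 0.7760

o_n = [0.5372, -0.4504, 0.4631]
J₁: ẑ×o_n = [0.4504, 0.5372, -0.0000], ω = ẑ
J2: z=[0.0000, 0.0000, 1.0000] o=[-0.0640, -0.4555, 0.3700] → [-0.0051, 0.6012, 0.0000, 0.0000, 0.0000, 1.0000]
J3: z=[0.2079, -0.9781, 0.0000] o=[0.4740, -0.3412, 0.7100] → [0.2415, 0.0513, 0.0391, 0.2079, -0.9781, 0.0000]
V = J·q̇ = [0.2215, 0.4955, 0.0278, 0.1478, -0.6955, 0.7760]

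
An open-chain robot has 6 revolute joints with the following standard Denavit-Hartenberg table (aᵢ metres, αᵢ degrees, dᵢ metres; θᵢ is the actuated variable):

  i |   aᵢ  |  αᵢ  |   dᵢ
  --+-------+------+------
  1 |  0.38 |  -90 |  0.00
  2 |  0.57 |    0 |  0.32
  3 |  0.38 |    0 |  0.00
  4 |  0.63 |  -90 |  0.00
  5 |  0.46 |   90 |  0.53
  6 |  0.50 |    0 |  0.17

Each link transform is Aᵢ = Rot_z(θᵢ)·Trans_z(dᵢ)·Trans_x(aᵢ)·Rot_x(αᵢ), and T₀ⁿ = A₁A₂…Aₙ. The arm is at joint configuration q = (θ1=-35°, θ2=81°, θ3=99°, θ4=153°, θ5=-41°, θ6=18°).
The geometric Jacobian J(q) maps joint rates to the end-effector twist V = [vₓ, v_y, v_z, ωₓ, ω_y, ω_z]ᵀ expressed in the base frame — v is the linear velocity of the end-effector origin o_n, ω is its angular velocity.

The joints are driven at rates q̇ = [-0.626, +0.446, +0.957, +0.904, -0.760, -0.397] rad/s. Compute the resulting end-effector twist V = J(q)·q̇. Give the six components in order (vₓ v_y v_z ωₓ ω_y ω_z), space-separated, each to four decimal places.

o_n = [1.8305, 0.0148, -0.6170]
J₁: ẑ×o_n = [-0.0148, 1.8305, 0.0000], ω = ẑ
J2: z=[0.5736, 0.8192, 0.0000] o=[0.3113, -0.2180, 0.0000] → [-0.5054, 0.3539, -1.1110, 0.5736, 0.8192, 0.0000]
J3: z=[0.5736, 0.8192, 0.0000] o=[0.5679, -0.0070, -0.5630] → [-0.0442, 0.0310, -1.0218, 0.5736, 0.8192, 0.0000]
J4: z=[0.5736, 0.8192, 0.0000] o=[0.2566, 0.2110, -0.5630] → [-0.0442, 0.0310, -1.4018, 0.5736, 0.8192, 0.0000]
J5: z=[0.3719, -0.2604, -0.8910] o=[0.7164, -0.1110, -0.2770] → [0.2006, -0.8662, 0.3369, 0.3719, -0.2604, -0.8910]
J6: z=[-0.0460, 0.9535, -0.2978] o=[1.3400, -0.1792, -0.5916] → [0.0336, -0.1473, -0.4766, -0.0460, 0.9535, -0.2978]
V = J·q̇ = [-0.4642, -0.2136, -2.8074, 1.0589, 1.7091, 0.1694]

-0.4642 -0.2136 -2.8074 1.0589 1.7091 0.1694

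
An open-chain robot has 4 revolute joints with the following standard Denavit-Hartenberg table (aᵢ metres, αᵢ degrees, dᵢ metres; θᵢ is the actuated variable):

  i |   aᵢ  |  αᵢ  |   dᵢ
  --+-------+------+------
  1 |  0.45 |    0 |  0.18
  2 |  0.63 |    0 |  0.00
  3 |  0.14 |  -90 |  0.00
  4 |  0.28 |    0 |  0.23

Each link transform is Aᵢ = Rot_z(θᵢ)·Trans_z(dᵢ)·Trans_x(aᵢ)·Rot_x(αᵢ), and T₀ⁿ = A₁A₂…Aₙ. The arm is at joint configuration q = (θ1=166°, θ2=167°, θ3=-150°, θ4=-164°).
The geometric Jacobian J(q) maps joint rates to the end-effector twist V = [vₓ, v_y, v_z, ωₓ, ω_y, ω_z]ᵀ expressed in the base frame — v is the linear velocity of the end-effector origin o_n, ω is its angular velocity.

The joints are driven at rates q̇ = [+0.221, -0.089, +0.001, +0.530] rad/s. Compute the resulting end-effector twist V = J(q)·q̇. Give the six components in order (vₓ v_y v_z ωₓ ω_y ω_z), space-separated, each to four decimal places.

0.0025 -0.0058 0.1427 0.0277 -0.5293 0.1330

o_n = [0.2657, -0.4001, 0.2572]
J₁: ẑ×o_n = [0.4001, 0.2657, -0.0000], ω = ẑ
J2: z=[0.0000, 0.0000, 1.0000] o=[-0.4366, 0.1089, 0.1800] → [0.5089, 0.7023, -0.0000, 0.0000, 0.0000, 1.0000]
J3: z=[0.0000, 0.0000, 1.0000] o=[0.1247, -0.1771, 0.1800] → [0.2229, 0.1410, -0.0000, 0.0000, 0.0000, 1.0000]
J4: z=[0.0523, -0.9986, 0.0000] o=[-0.0151, -0.1845, 0.1800] → [-0.0771, -0.0040, 0.2692, 0.0523, -0.9986, 0.0000]
V = J·q̇ = [0.0025, -0.0058, 0.1427, 0.0277, -0.5293, 0.1330]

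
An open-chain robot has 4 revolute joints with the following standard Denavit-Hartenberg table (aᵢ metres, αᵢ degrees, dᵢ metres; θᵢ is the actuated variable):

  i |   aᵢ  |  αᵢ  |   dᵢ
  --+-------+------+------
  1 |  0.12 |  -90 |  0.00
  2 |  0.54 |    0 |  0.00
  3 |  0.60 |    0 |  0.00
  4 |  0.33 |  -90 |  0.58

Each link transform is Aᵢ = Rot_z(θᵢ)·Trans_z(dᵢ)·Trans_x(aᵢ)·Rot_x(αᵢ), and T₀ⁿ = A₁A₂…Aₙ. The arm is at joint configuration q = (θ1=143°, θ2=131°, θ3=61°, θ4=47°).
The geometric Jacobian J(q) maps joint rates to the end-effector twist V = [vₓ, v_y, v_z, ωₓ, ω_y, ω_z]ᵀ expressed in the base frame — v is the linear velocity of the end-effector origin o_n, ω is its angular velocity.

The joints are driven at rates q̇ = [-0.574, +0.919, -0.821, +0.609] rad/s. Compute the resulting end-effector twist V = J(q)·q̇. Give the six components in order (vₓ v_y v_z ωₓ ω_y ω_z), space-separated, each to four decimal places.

-0.4786 -0.3517 0.5033 -0.4255 -0.5646 -0.5740

o_n = [0.4425, -1.0597, 0.0001]
J₁: ẑ×o_n = [1.0597, 0.4425, -0.0000], ω = ẑ
J2: z=[-0.6018, -0.7986, 0.0000] o=[-0.0958, 0.0722, 0.0000] → [-0.0001, 0.0000, 1.1111, -0.6018, -0.7986, 0.0000]
J3: z=[-0.6018, -0.7986, 0.0000] o=[0.1871, -0.1410, -0.4075] → [-0.3255, 0.2453, 0.7569, -0.6018, -0.7986, 0.0000]
J4: z=[-0.6018, -0.7986, 0.0000] o=[0.6558, -0.4942, -0.2828] → [-0.2259, 0.1702, 0.1700, -0.6018, -0.7986, 0.0000]
V = J·q̇ = [-0.4786, -0.3517, 0.5033, -0.4255, -0.5646, -0.5740]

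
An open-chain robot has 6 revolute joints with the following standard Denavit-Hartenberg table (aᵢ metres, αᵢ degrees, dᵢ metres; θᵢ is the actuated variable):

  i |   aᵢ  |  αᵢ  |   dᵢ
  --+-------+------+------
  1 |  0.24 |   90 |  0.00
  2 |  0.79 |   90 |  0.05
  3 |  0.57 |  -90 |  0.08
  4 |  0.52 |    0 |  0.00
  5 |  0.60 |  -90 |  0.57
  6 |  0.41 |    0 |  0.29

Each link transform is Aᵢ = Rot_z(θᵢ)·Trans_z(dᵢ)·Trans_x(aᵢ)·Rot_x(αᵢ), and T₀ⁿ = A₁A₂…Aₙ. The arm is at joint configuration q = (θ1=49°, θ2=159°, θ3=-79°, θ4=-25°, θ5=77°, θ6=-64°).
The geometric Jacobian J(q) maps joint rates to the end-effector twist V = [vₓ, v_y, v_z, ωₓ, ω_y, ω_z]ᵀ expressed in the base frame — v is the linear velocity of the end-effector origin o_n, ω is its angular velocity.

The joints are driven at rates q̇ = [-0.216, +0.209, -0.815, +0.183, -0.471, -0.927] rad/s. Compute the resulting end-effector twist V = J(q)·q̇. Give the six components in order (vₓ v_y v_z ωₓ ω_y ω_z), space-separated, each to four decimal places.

-0.4138 1.5946 -0.4363 -0.3946 0.4043 -0.4954

o_n = [-1.9426, -0.6495, 0.2412]
J₁: ẑ×o_n = [0.6495, -1.9426, 0.0000], ω = ẑ
J2: z=[0.7547, -0.6561, 0.0000] o=[0.1575, 0.1811, 0.0000] → [-0.1582, -0.1820, -2.0046, 0.7547, -0.6561, 0.0000]
J3: z=[0.2351, 0.2705, 0.9336] o=[-0.2887, -0.4083, 0.2831] → [0.2139, -1.5342, 0.3906, 0.2351, 0.2705, 0.9336]
J4: z=[-0.4572, -0.8168, 0.3518] o=[-0.7588, -0.0962, 0.3968] → [0.3217, -0.4876, -0.7140, -0.4572, -0.8168, 0.3518]
J5: z=[-0.4572, -0.8168, 0.3518] o=[-1.1113, 0.2034, 0.6342] → [0.6210, -0.4721, -0.2890, -0.4572, -0.8168, 0.3518]
J6: z=[0.5311, -0.5681, -0.6287] o=[-1.7999, -0.2019, 0.4185] → [-0.1807, 0.1839, -0.3188, 0.5311, -0.5681, -0.6287]
V = J·q̇ = [-0.4138, 1.5946, -0.4363, -0.3946, 0.4043, -0.4954]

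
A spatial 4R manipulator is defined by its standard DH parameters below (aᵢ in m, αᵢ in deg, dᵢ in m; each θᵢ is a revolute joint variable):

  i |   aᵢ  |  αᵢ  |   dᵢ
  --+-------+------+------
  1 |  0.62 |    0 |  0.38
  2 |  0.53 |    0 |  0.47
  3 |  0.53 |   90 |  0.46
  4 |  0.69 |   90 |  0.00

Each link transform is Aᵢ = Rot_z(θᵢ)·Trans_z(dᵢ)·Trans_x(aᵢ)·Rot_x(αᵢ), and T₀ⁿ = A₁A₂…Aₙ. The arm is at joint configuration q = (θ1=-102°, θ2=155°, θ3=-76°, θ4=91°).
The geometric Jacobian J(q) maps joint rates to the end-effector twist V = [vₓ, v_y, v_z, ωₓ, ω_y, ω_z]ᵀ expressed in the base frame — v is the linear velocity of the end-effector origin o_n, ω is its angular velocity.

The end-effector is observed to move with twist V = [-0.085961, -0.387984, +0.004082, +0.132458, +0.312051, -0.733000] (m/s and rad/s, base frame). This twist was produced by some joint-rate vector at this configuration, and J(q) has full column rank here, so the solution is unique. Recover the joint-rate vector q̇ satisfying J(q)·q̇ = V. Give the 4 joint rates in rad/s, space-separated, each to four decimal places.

-0.1900 0.2790 -0.8220 -0.3390

o_n = [0.6668, -0.3856, 1.9999]
J₁: ẑ×o_n = [0.3856, 0.6668, -0.0000], ω = ẑ
J2: z=[0.0000, 0.0000, 1.0000] o=[-0.1289, -0.6065, 0.3800] → [-0.2209, 0.7957, 0.0000, 0.0000, 0.0000, 1.0000]
J3: z=[0.0000, 0.0000, 1.0000] o=[0.1901, -0.1832, 0.8500] → [0.2024, 0.4768, -0.0000, 0.0000, 0.0000, 1.0000]
J4: z=[-0.3907, -0.9205, 0.0000] o=[0.6779, -0.3903, 1.3100] → [-0.6351, 0.2696, -0.0120, -0.3907, -0.9205, 0.0000]
q̇ = J⁺·V = [-0.1900, 0.2790, -0.8220, -0.3390]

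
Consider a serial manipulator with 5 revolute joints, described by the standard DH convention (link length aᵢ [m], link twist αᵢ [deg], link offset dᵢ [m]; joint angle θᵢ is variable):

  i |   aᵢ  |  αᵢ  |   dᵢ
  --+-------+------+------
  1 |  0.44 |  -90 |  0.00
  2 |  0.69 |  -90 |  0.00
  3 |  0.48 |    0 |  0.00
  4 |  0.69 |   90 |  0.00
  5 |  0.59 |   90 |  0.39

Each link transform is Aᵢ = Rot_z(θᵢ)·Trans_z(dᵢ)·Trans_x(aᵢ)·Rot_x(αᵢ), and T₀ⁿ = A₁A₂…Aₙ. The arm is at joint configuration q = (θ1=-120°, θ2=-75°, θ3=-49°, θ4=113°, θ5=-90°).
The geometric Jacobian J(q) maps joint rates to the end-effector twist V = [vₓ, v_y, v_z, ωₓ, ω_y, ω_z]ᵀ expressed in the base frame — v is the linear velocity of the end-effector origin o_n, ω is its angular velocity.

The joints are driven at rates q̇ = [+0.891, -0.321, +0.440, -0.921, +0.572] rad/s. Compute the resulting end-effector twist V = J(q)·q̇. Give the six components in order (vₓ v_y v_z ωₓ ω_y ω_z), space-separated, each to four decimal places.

o_n = [-0.2249, -0.2156, 1.7541]
J₁: ẑ×o_n = [0.2156, -0.2249, 0.0000], ω = ẑ
J2: z=[0.8660, -0.5000, 0.0000] o=[-0.2200, -0.3811, 0.0000] → [-0.8771, -1.5191, 0.1408, 0.8660, -0.5000, 0.0000]
J3: z=[-0.4830, -0.8365, -0.2588] o=[-0.3093, -0.5357, 0.6665] → [-0.8270, 0.5034, -0.0840, -0.4830, -0.8365, -0.2588]
J4: z=[-0.4830, -0.8365, -0.2588] o=[-0.0363, -0.7874, 0.9707] → [-0.5074, 0.4272, -0.4339, -0.4830, -0.8365, -0.2588]
J5: z=[0.2633, -0.4206, 0.8682] o=[-0.6125, -0.5451, 1.2628] → [-0.4927, 0.2072, 0.2498, 0.2633, -0.4206, 0.8682]
V = J·q̇ = [0.2953, 0.2338, 0.4604, 0.1049, 0.3223, 1.5121]

0.2953 0.2338 0.4604 0.1049 0.3223 1.5121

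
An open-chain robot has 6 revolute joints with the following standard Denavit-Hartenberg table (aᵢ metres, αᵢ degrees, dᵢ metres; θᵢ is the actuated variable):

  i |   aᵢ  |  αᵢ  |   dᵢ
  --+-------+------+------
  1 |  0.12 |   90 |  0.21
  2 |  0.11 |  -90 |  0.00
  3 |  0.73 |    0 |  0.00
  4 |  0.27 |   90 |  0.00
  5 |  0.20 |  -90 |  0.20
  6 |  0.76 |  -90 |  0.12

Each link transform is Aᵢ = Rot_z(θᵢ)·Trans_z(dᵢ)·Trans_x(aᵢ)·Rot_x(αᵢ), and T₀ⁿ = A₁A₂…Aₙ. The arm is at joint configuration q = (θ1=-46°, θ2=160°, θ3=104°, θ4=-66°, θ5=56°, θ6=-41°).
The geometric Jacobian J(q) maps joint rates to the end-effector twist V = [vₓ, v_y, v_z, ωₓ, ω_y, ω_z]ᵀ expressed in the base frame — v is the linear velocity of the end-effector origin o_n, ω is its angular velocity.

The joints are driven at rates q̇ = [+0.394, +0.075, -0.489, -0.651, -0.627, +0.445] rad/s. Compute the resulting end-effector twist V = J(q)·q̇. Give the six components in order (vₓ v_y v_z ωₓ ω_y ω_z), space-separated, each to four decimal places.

-0.9436 -0.1075 0.0941 0.7916 -0.5434 1.0000

o_n = [-0.2518, 1.0225, -0.1688]
J₁: ẑ×o_n = [-1.0225, -0.2518, 0.0000], ω = ẑ
J2: z=[-0.7193, -0.6947, 0.0000] o=[0.0834, -0.0863, 0.2100] → [0.2632, -0.2725, -1.0305, -0.7193, -0.6947, 0.0000]
J3: z=[-0.2376, 0.2460, -0.9397] o=[0.0116, -0.0120, 0.2476] → [0.8696, 0.1486, -0.1810, -0.2376, 0.2460, -0.9397]
J4: z=[-0.2376, 0.2460, -0.9397] o=[0.6364, 0.3607, 0.1872] → [0.5343, 0.7500, 0.0613, -0.2376, 0.2460, -0.9397]
J5: z=[-0.9687, -0.1312, 0.2106] o=[0.6170, 0.6200, 0.2600] → [-0.0285, -0.5984, -0.5039, -0.9687, -0.1312, 0.2106]
J6: z=[-0.0736, -0.6586, -0.7489] o=[0.3759, 0.7419, 0.1764] → [0.4375, 0.4447, -0.4341, -0.0736, -0.6586, -0.7489]
V = J·q̇ = [-0.9436, -0.1075, 0.0941, 0.7916, -0.5434, 1.0000]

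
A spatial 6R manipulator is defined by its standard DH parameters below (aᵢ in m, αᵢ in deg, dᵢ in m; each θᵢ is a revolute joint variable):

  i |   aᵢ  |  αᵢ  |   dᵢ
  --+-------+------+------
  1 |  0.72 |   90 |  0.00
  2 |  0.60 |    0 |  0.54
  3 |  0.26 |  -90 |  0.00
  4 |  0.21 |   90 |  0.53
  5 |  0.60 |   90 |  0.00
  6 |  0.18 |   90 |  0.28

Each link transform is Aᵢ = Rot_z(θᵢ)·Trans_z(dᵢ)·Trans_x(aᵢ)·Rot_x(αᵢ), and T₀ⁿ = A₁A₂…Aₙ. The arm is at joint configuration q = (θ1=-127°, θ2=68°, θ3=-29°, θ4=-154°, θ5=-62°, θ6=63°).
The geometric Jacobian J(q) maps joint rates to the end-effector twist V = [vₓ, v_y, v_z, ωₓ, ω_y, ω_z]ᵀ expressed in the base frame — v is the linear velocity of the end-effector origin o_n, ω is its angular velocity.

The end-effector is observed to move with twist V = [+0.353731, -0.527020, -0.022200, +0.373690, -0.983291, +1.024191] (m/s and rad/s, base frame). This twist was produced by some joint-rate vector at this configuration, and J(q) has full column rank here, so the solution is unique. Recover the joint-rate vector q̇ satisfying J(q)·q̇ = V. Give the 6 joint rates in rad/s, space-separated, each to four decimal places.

o_n = [-1.0306, -0.5039, 0.3577]
J₁: ẑ×o_n = [0.5039, -1.0306, 0.0000], ω = ẑ
J2: z=[-0.7986, 0.6018, 0.0000] o=[-0.4333, -0.5750, 0.0000] → [0.2152, 0.2856, 0.3026, -0.7986, 0.6018, 0.0000]
J3: z=[-0.7986, 0.6018, 0.0000] o=[-0.9998, -0.4295, 0.5563] → [-0.1195, -0.1586, 0.0779, -0.7986, 0.6018, 0.0000]
J4: z=[0.3787, 0.5026, 0.7771] o=[-1.1214, -0.5909, 0.7199] → [-0.2497, 0.2078, -0.0127, 0.3787, 0.5026, 0.7771]
J5: z=[0.9228, -0.2688, -0.2759] o=[-0.9060, -0.1520, 1.0130] → [0.0791, 0.6392, -0.3582, 0.9228, -0.2688, -0.2759]
J6: z=[-0.2398, -0.9614, 0.1346] o=[-1.0868, -0.1868, 0.4420] → [0.1238, -0.0127, 0.1301, -0.2398, -0.9614, 0.1346]
q̇ = J⁺·V = [0.6660, -0.1910, -0.1610, 0.3670, 0.1940, 0.9400]

0.6660 -0.1910 -0.1610 0.3670 0.1940 0.9400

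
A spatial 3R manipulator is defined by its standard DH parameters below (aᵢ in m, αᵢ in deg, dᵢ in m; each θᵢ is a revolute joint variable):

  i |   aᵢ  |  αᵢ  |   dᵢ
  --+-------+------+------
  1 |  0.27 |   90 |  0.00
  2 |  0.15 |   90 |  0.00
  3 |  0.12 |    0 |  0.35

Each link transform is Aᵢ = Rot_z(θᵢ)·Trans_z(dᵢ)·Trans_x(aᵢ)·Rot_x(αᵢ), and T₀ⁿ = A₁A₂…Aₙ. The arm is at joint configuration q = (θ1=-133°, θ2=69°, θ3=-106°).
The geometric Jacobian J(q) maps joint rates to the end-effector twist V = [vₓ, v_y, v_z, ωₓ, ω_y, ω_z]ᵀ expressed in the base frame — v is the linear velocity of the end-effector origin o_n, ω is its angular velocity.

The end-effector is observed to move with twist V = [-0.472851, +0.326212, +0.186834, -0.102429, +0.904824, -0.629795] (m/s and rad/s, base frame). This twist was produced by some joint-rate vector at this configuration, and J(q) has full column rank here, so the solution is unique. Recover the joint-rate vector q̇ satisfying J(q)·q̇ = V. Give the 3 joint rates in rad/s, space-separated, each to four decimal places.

o_n = [-0.3512, -0.5458, -0.0163]
J₁: ẑ×o_n = [0.5458, -0.3512, 0.0000], ω = ẑ
J2: z=[-0.7314, 0.6820, 0.0000] o=[-0.1841, -0.1975, 0.0000] → [-0.0111, -0.0119, 0.3687, -0.7314, 0.6820, 0.0000]
J3: z=[-0.6367, -0.6828, -0.3584] o=[-0.2208, -0.2368, 0.1400] → [-0.0040, -0.0528, 0.1077, -0.6367, -0.6828, -0.3584]
q̇ = J⁺·V = [-0.8570, 0.6920, -0.6340]

-0.8570 0.6920 -0.6340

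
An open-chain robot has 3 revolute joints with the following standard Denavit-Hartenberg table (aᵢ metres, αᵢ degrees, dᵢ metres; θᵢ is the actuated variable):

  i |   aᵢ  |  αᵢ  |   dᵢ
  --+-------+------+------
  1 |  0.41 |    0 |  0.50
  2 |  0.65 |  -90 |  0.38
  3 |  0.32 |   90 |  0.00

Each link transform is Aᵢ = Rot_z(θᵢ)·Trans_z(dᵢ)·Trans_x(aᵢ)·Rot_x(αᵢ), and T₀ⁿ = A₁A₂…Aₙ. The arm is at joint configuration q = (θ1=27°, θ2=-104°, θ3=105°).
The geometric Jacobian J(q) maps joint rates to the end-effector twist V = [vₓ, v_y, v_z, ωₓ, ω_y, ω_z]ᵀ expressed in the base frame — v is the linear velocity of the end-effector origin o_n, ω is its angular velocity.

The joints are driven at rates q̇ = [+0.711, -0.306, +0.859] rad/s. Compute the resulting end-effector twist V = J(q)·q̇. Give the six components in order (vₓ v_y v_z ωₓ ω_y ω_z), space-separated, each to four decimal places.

o_n = [0.4929, -0.3665, 0.5709]
J₁: ẑ×o_n = [0.3665, 0.4929, -0.0000], ω = ẑ
J2: z=[0.0000, 0.0000, 1.0000] o=[0.3653, 0.1861, 0.5000] → [0.5526, 0.1276, -0.0000, 0.0000, 0.0000, 1.0000]
J3: z=[0.9744, 0.2250, 0.0000] o=[0.5115, -0.4472, 0.8800] → [-0.0695, 0.3012, 0.0828, 0.9744, 0.2250, 0.0000]
V = J·q̇ = [0.0317, 0.5701, 0.0711, 0.8370, 0.1932, 0.4050]

0.0317 0.5701 0.0711 0.8370 0.1932 0.4050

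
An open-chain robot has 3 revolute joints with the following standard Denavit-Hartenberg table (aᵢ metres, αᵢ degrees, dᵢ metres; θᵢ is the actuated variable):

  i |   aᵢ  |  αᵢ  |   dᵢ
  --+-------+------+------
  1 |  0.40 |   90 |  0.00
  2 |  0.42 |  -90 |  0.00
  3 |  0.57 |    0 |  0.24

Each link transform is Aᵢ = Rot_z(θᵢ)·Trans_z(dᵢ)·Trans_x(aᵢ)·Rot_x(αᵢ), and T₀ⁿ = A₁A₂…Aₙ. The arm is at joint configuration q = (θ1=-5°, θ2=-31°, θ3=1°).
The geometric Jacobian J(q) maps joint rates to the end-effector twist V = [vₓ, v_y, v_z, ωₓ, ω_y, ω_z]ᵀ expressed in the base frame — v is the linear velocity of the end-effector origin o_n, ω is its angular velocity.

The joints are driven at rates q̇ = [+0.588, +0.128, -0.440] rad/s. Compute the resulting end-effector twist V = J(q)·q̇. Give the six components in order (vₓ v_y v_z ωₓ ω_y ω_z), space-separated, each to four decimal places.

0.0852 0.5507 0.1222 -0.2369 -0.1078 0.2108

o_n = [1.3678, -0.1097, -0.3041]
J₁: ẑ×o_n = [0.1097, 1.3678, -0.0000], ω = ẑ
J2: z=[-0.0872, -0.9962, 0.0000] o=[0.3985, -0.0349, 0.0000] → [0.3030, -0.0265, 0.9721, -0.0872, -0.9962, 0.0000]
J3: z=[0.5131, -0.0449, 0.8572] o=[0.7571, -0.0662, -0.2163] → [0.0412, 0.5685, 0.0051, 0.5131, -0.0449, 0.8572]
V = J·q̇ = [0.0852, 0.5507, 0.1222, -0.2369, -0.1078, 0.2108]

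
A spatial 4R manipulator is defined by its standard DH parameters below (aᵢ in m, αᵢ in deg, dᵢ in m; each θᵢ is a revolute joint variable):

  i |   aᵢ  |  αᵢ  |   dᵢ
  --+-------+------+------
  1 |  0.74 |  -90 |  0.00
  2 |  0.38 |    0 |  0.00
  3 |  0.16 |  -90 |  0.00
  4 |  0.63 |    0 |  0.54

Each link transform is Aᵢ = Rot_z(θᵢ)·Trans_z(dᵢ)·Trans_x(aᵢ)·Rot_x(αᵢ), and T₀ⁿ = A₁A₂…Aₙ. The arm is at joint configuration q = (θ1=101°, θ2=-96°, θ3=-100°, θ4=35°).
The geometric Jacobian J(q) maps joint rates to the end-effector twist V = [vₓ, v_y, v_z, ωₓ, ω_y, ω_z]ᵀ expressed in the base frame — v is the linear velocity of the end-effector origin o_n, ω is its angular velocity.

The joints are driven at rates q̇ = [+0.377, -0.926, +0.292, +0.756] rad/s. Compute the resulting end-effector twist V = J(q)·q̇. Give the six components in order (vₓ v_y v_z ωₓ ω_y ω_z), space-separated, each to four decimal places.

0.4503 -0.0776 -0.4679 0.6621 -0.0836 1.1037

o_n = [0.3735, -0.0277, 0.7107]
J₁: ẑ×o_n = [0.0277, 0.3735, -0.0000], ω = ẑ
J2: z=[-0.9816, -0.1908, 0.0000] o=[-0.1412, 0.7264, 0.0000] → [-0.1356, 0.6976, 0.8384, -0.9816, -0.1908, 0.0000]
J3: z=[-0.9816, -0.1908, 0.0000] o=[-0.1336, 0.6874, 0.3779] → [-0.0635, 0.3266, 0.7987, -0.9816, -0.1908, 0.0000]
J4: z=[0.0526, -0.2706, 0.9613] o=[-0.1043, 0.5364, 0.3338] → [0.4403, 0.4394, 0.0996, 0.0526, -0.2706, 0.9613]
V = J·q̇ = [0.4503, -0.0776, -0.4679, 0.6621, -0.0836, 1.1037]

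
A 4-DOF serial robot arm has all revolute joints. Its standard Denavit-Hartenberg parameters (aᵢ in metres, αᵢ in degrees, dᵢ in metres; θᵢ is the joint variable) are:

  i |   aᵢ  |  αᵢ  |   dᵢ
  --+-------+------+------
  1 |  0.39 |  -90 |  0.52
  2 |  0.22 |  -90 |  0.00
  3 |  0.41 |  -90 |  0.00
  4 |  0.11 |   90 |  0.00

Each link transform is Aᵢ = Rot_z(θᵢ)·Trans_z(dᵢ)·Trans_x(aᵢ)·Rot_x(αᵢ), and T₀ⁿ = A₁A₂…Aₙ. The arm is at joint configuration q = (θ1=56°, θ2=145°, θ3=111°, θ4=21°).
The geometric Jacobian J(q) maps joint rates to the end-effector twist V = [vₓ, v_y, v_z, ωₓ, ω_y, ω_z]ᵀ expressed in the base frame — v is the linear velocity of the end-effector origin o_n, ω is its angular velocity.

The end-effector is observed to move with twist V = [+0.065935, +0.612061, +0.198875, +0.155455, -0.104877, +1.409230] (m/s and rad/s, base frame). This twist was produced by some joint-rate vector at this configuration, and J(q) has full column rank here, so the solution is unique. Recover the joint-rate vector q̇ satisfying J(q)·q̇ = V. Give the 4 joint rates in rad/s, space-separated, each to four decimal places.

0.2080 -0.4520 0.9840 0.7380

o_n = [0.6109, 0.0498, 0.4669]
J₁: ẑ×o_n = [-0.0498, 0.6109, 0.0000], ω = ẑ
J2: z=[-0.8290, 0.5592, 0.0000] o=[0.2181, 0.3233, 0.5200] → [-0.0297, -0.0440, 0.0071, -0.8290, 0.5592, 0.0000]
J3: z=[-0.3207, -0.4755, 0.8192] o=[0.1173, 0.1739, 0.3938] → [0.0669, 0.4278, 0.2745, -0.3207, -0.4755, 0.8192]
J4: z=[0.1305, 0.8344, 0.5355] o=[0.5019, 0.0597, 0.4781] → [-0.0040, 0.0598, -0.0922, 0.1305, 0.8344, 0.5355]
q̇ = J⁺·V = [0.2080, -0.4520, 0.9840, 0.7380]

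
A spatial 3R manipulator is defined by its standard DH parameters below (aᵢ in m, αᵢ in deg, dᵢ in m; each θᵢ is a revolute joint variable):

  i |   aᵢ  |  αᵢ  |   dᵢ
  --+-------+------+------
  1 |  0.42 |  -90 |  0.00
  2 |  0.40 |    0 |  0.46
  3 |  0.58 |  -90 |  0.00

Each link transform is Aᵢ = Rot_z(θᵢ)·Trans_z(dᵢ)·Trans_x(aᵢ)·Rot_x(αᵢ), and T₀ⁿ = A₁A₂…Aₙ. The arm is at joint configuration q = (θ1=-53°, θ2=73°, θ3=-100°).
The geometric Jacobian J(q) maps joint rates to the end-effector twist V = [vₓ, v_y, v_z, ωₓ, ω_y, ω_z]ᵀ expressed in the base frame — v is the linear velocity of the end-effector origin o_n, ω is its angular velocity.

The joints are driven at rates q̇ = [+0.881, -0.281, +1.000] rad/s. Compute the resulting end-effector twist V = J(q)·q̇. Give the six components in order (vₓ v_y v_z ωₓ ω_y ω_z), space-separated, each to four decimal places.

o_n = [1.0015, -0.5647, -0.1192]
J₁: ẑ×o_n = [0.5647, 1.0015, -0.0000], ω = ẑ
J2: z=[0.7986, 0.6018, 0.0000] o=[0.2528, -0.3354, 0.0000] → [-0.0717, 0.0952, -0.6337, 0.7986, 0.6018, 0.0000]
J3: z=[0.7986, 0.6018, 0.0000] o=[0.6905, -0.1520, -0.3825] → [0.1585, -0.2103, -0.5168, 0.7986, 0.6018, 0.0000]
V = J·q̇ = [0.6761, 0.6453, -0.3387, 0.5742, 0.4327, 0.8810]

0.6761 0.6453 -0.3387 0.5742 0.4327 0.8810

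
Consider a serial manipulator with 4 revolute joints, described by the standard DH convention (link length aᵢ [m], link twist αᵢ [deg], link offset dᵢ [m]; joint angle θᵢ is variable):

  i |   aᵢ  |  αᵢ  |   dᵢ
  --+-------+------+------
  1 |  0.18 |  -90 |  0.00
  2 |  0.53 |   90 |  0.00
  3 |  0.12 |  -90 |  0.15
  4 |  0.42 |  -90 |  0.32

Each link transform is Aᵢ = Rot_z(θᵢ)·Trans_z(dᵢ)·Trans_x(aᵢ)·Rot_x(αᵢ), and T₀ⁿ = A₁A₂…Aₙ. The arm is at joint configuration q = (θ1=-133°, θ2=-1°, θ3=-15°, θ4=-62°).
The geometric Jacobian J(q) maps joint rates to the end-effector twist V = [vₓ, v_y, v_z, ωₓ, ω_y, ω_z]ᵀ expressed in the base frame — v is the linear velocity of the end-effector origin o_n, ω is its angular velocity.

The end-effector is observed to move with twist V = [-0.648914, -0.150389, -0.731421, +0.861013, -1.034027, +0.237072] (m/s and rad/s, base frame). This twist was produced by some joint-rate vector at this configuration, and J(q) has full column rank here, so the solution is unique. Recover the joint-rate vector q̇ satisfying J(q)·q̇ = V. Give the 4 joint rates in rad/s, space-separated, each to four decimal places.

o_n = [-0.5773, -0.9520, 0.5368]
J₁: ẑ×o_n = [0.9520, -0.5773, 0.0000], ω = ẑ
J2: z=[0.7314, -0.6820, 0.0000] o=[-0.1228, -0.1316, 0.0000] → [-0.3661, -0.3926, -0.9100, 0.7314, -0.6820, 0.0000]
J3: z=[0.0119, 0.0128, 0.9998] o=[-0.4842, -0.5192, 0.0092] → [0.4394, -0.0994, -0.0040, 0.0119, 0.0128, 0.9998]
J4: z=[0.5299, -0.8480, 0.0045] o=[-0.5841, -0.5809, 0.1612] → [-0.3168, -0.1990, -0.1909, 0.5299, -0.8480, 0.0045]
q̇ = J⁺·V = [-0.5640, 0.6520, 0.7980, 0.7070]

-0.5640 0.6520 0.7980 0.7070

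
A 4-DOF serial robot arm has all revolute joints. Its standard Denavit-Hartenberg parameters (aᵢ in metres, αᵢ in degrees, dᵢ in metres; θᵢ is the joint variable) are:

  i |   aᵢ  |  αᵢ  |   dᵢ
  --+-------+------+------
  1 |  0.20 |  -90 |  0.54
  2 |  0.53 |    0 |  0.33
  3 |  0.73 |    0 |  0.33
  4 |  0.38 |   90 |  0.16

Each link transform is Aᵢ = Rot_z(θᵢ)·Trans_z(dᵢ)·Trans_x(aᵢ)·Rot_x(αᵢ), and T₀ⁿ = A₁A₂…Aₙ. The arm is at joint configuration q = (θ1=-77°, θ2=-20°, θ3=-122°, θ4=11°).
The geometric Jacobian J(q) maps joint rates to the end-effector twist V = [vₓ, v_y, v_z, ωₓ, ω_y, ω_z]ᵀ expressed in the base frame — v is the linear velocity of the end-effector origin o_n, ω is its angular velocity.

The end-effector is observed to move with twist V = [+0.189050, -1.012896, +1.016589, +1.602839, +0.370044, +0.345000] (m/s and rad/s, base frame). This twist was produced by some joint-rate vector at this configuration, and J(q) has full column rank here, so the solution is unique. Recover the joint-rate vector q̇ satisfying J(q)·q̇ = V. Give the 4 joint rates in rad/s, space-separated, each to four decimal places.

0.3450 0.6430 0.9680 0.0340

o_n = [0.7705, 0.3077, 1.4575]
J₁: ẑ×o_n = [-0.3077, 0.7705, 0.0000], ω = ẑ
J2: z=[0.9744, 0.2250, 0.0000] o=[0.0450, -0.1949, 0.5400] → [0.2064, -0.8940, 0.3265, 0.9744, 0.2250, 0.0000]
J3: z=[0.9744, 0.2250, 0.0000] o=[0.4786, -0.6059, 0.7213] → [0.1656, -0.7174, 0.8246, 0.9744, 0.2250, 0.0000]
J4: z=[0.9744, 0.2250, 0.0000] o=[0.6707, 0.0288, 1.1707] → [0.0645, -0.2794, 0.2493, 0.9744, 0.2250, 0.0000]
q̇ = J⁺·V = [0.3450, 0.6430, 0.9680, 0.0340]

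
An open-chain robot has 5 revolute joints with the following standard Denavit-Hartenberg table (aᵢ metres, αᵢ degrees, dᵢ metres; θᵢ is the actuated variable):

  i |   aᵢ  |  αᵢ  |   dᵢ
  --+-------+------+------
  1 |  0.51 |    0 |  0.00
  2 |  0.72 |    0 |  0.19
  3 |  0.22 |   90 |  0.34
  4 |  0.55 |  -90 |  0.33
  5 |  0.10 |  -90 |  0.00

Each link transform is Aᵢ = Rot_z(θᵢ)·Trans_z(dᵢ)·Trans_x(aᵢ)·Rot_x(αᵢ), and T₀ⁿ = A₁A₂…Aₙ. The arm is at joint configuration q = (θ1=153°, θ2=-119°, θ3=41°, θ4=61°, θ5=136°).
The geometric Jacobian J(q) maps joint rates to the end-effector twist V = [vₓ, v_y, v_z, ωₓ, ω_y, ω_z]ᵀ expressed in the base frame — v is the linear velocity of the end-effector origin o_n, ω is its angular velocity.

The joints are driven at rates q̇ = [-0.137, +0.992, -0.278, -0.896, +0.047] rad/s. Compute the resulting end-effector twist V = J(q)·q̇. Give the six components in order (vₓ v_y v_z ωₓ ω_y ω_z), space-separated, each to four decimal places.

-0.4256 1.1448 -0.2105 -0.8761 0.1922 0.5998

o_n = [0.5111, 1.0031, 0.9481]
J₁: ẑ×o_n = [-1.0031, 0.5111, 0.0000], ω = ẑ
J2: z=[0.0000, 0.0000, 1.0000] o=[-0.4544, 0.2315, 0.0000] → [-0.7716, 0.9655, 0.0000, 0.0000, 0.0000, 1.0000]
J3: z=[0.0000, 0.0000, 1.0000] o=[0.1425, 0.6342, 0.1900] → [-0.3689, 0.3686, 0.0000, 0.0000, 0.0000, 1.0000]
J4: z=[0.9659, -0.2588, 0.0000] o=[0.1994, 0.8467, 0.5300] → [-0.1082, -0.4039, 0.2318, 0.9659, -0.2588, 0.0000]
J5: z=[-0.2264, -0.8448, 0.4848] o=[0.5872, 1.0188, 1.0110] → [0.0608, -0.0511, -0.0608, -0.2264, -0.8448, 0.4848]
V = J·q̇ = [-0.4256, 1.1448, -0.2105, -0.8761, 0.1922, 0.5998]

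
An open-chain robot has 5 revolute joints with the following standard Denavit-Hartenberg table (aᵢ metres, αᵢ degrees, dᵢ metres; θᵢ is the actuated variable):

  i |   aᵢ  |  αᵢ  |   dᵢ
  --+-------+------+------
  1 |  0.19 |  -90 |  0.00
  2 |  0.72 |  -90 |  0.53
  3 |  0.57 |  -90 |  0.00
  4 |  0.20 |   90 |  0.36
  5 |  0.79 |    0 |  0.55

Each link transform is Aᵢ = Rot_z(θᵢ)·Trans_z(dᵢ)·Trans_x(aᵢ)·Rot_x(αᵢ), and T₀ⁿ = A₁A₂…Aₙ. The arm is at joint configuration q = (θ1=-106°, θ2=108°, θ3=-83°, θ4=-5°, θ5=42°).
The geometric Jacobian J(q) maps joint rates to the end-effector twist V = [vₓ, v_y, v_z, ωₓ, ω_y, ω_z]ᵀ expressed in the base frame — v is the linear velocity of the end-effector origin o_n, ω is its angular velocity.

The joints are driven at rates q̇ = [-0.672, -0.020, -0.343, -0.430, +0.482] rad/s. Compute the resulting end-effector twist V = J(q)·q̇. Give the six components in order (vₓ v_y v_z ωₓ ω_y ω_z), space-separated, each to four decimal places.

0.1572 -1.0469 0.2490 -0.0098 -0.0003 -0.2188

o_n = [1.9108, 0.4305, -1.4845]
J₁: ẑ×o_n = [-0.4305, 1.9108, 0.0000], ω = ẑ
J2: z=[0.9613, -0.2756, 0.0000] o=[-0.0524, -0.1826, 0.0000] → [0.4092, 1.4270, 1.1306, 0.9613, -0.2756, 0.0000]
J3: z=[0.2621, 0.9142, 0.3090] o=[0.5184, -0.1149, -0.6848] → [-0.8996, 0.6399, -1.1300, 0.2621, 0.9142, 0.3090]
J4: z=[-0.0326, 0.3284, -0.9440] o=[1.0682, -0.2502, -0.7508] → [0.4016, -0.8193, -0.2989, -0.0326, 0.3284, -0.9440]
J5: z=[0.1771, 0.9314, 0.3179] o=[1.2532, -0.1633, -1.1084] → [-0.5391, 0.2757, -0.5074, 0.1771, 0.9314, 0.3179]
V = J·q̇ = [0.1572, -1.0469, 0.2490, -0.0098, -0.0003, -0.2188]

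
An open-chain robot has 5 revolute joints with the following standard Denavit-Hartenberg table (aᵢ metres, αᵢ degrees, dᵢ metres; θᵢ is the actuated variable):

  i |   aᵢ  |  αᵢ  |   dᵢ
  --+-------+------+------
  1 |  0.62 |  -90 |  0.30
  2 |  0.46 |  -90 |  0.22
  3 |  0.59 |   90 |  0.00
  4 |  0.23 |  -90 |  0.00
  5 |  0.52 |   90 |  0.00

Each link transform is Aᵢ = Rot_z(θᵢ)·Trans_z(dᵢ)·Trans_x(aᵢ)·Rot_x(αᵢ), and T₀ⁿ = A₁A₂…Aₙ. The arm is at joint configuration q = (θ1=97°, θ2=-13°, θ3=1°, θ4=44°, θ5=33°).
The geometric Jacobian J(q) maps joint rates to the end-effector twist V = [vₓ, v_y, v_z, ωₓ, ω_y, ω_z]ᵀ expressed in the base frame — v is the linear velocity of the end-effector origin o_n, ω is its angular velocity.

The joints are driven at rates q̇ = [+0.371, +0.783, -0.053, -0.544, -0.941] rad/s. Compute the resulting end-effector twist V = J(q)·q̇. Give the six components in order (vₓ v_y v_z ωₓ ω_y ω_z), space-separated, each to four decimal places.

o_n = [-0.1880, 2.2026, 0.1920]
J₁: ẑ×o_n = [-2.2026, -0.1880, 0.0000], ω = ẑ
J2: z=[-0.9925, -0.1219, 0.0000] o=[-0.0756, 0.6154, 0.3000] → [0.0132, -0.1072, -1.5891, -0.9925, -0.1219, 0.0000]
J3: z=[-0.0274, 0.2233, -0.9744] o=[-0.3485, 1.0334, 0.4035] → [1.0920, -0.1622, -0.0679, -0.0274, 0.2233, -0.9744]
J4: z=[-0.9945, -0.1050, 0.0039] o=[-0.4084, 1.6052, 0.5362] → [0.0338, -0.3414, -0.5710, -0.9945, -0.1050, 0.0039]
J5: z=[0.0507, -0.5126, -0.8571] o=[-0.4295, 1.8012, 0.4177] → [0.4597, -0.1956, 0.1442, 0.0507, -0.5126, -0.8571]
V = J·q̇ = [-1.3157, 0.2247, -1.0657, -0.2824, 0.4322, 1.2271]

-1.3157 0.2247 -1.0657 -0.2824 0.4322 1.2271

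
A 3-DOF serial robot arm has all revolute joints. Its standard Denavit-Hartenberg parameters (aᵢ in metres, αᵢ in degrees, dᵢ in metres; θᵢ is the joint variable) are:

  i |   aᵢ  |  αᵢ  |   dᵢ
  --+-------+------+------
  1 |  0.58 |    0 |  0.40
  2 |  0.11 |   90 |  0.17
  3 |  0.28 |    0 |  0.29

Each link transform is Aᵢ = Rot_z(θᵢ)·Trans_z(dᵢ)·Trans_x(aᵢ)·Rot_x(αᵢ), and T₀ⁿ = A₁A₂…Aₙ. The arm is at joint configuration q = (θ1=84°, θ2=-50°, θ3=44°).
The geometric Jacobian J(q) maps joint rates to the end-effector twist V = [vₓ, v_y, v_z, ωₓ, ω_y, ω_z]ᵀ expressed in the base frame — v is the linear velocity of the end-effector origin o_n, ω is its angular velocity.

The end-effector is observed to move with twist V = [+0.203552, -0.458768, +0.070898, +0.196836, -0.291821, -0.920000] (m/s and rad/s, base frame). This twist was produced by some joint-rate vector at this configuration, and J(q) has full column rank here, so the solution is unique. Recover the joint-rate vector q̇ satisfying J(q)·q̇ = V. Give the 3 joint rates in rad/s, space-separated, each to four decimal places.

-0.5570 -0.3630 0.3520

o_n = [0.4810, 0.5105, 0.7645]
J₁: ẑ×o_n = [-0.5105, 0.4810, 0.0000], ω = ẑ
J2: z=[0.0000, 0.0000, 1.0000] o=[0.0606, 0.5768, 0.4000] → [0.0663, 0.4203, -0.0000, 0.0000, 0.0000, 1.0000]
J3: z=[0.5592, -0.8290, 0.0000] o=[0.1518, 0.6383, 0.5700] → [-0.1613, -0.1088, 0.2014, 0.5592, -0.8290, 0.0000]
q̇ = J⁺·V = [-0.5570, -0.3630, 0.3520]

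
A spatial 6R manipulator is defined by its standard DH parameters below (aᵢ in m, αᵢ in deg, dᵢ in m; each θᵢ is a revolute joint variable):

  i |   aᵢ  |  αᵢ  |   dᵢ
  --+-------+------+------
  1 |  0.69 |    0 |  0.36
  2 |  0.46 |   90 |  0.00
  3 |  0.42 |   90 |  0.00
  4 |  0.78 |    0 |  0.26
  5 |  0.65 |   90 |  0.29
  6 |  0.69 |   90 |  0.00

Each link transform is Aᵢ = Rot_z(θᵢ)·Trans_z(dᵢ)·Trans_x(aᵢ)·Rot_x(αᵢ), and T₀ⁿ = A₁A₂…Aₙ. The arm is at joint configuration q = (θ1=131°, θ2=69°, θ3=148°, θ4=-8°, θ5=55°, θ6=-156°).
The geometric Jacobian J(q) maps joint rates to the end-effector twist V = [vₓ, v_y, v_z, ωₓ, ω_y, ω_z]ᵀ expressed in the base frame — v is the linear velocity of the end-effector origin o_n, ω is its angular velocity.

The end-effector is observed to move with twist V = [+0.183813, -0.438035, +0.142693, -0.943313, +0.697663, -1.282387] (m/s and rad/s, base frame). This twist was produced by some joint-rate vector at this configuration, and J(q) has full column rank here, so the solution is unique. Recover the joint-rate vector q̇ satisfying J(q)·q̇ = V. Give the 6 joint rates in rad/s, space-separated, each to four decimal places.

o_n = [-0.0259, 0.5758, 1.2274]
J₁: ẑ×o_n = [-0.5758, -0.0259, 0.0000], ω = ẑ
J2: z=[0.0000, 0.0000, 1.0000] o=[-0.4527, 0.5207, 0.3600] → [-0.0551, 0.4267, 0.0000, 0.0000, 0.0000, 1.0000]
J3: z=[-0.3420, 0.9397, 0.0000] o=[-0.8849, 0.3634, 0.3600] → [0.8151, 0.2967, -0.8799, -0.3420, 0.9397, 0.0000]
J4: z=[-0.4980, -0.1812, 0.8480] o=[-0.5502, 0.4852, 0.5826] → [-0.1937, 0.7657, 0.0499, -0.4980, -0.1812, 0.8480]
J5: z=[-0.4980, -0.1812, 0.8480] o=[-0.0270, 0.5601, 1.2124] → [-0.0160, 0.0084, -0.0076, -0.4980, -0.1812, 0.8480]
J6: z=[0.8161, -0.4287, 0.3876] o=[0.0192, 1.0829, 1.6932] → [0.3962, 0.3626, -0.4331, 0.8161, -0.4287, 0.3876]
q̇ = J⁺·V = [-0.5010, -0.4780, 0.3160, 0.0140, 0.0720, -0.9710]

-0.5010 -0.4780 0.3160 0.0140 0.0720 -0.9710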